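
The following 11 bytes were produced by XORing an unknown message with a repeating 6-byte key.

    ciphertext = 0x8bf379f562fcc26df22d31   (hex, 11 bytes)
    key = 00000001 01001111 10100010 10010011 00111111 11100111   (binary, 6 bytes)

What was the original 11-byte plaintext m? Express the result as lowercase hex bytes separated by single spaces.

The 6-byte key repeats, so the effective keystream is 01 4f a2 93 3f e7 01 4f a2 93 3f.
byte 0: 8b ⊕ 01 = 8a
byte 1: f3 ⊕ 4f = bc
byte 2: 79 ⊕ a2 = db
byte 3: f5 ⊕ 93 = 66
byte 4: 62 ⊕ 3f = 5d
byte 5: fc ⊕ e7 = 1b
byte 6: c2 ⊕ 01 = c3
byte 7: 6d ⊕ 4f = 22
byte 8: f2 ⊕ a2 = 50
byte 9: 2d ⊕ 93 = be
byte 10: 31 ⊕ 3f = 0e

8a bc db 66 5d 1b c3 22 50 be 0e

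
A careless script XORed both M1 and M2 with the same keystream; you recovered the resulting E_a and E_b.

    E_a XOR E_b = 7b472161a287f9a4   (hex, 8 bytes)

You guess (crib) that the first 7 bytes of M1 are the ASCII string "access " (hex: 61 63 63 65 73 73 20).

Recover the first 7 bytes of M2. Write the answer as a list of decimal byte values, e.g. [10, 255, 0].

[26, 36, 66, 4, 209, 244, 217]

Since E_a ⊕ E_b = M1 ⊕ M2, XORing with the guessed M1 bytes yields the corresponding M2 bytes: M2 = (E_a ⊕ E_b) ⊕ M1.
7b ^ 61 = 1a
47 ^ 63 = 24
21 ^ 63 = 42
61 ^ 65 = 04
a2 ^ 73 = d1
87 ^ 73 = f4
f9 ^ 20 = d9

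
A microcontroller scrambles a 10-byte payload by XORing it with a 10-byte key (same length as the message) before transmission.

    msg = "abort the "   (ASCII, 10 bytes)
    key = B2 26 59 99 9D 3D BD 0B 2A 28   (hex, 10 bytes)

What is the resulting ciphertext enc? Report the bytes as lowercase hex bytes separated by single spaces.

d3 44 36 eb e9 1d c9 63 4f 08

XOR is its own inverse, so applying the key byte-wise gives the result directly.
 97 ⊕ 178 = 211
 98 ⊕  38 =  68
111 ⊕  89 =  54
114 ⊕ 153 = 235
116 ⊕ 157 = 233
 32 ⊕  61 =  29
116 ⊕ 189 = 201
104 ⊕  11 =  99
101 ⊕  42 =  79
 32 ⊕  40 =   8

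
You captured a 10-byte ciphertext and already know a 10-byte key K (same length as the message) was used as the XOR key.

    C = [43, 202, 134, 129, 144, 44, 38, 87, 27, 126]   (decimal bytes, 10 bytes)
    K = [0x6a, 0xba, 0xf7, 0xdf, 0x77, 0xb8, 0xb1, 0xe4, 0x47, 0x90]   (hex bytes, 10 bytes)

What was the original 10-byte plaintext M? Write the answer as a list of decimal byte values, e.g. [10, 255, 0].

[65, 112, 113, 94, 231, 148, 151, 179, 92, 238]

2b XOR 6a = 41
ca XOR ba = 70
86 XOR f7 = 71
81 XOR df = 5e
90 XOR 77 = e7
2c XOR b8 = 94
26 XOR b1 = 97
57 XOR e4 = b3
1b XOR 47 = 5c
7e XOR 90 = ee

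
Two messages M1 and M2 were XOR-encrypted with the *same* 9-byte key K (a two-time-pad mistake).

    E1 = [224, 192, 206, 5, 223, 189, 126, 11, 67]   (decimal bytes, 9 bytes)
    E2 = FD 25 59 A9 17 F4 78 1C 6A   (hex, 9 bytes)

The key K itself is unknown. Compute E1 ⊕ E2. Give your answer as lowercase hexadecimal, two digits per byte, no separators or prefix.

E1 ⊕ E2 = (M1 ⊕ K) ⊕ (M2 ⊕ K) = M1 ⊕ M2 — the shared key cancels under XOR.
byte 0: 224 XOR 253 =  29
byte 1: 192 XOR  37 = 229
byte 2: 206 XOR  89 = 151
byte 3:   5 XOR 169 = 172
byte 4: 223 XOR  23 = 200
byte 5: 189 XOR 244 =  73
byte 6: 126 XOR 120 =   6
byte 7:  11 XOR  28 =  23
byte 8:  67 XOR 106 =  41

1de597acc849061729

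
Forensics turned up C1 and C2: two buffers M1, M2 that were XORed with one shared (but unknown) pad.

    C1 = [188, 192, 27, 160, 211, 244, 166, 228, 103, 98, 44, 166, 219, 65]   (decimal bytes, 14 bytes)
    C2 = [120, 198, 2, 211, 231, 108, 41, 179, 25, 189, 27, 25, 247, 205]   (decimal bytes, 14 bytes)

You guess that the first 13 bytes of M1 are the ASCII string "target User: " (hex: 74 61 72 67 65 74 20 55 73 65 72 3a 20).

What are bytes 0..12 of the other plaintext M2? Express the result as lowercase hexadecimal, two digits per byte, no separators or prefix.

First, C1 ⊕ C2 = (M1 ⊕ K) ⊕ (M2 ⊕ K) = M1 ⊕ M2, so the key drops out. Then M2 = (M1 ⊕ M2) ⊕ M1 over the first 13 bytes.
byte 0: (bc XOR 78) XOR 74 = c4 XOR 74 = b0
byte 1: (c0 XOR c6) XOR 61 = 06 XOR 61 = 67
byte 2: (1b XOR 02) XOR 72 = 19 XOR 72 = 6b
byte 3: (a0 XOR d3) XOR 67 = 73 XOR 67 = 14
byte 4: (d3 XOR e7) XOR 65 = 34 XOR 65 = 51
byte 5: (f4 XOR 6c) XOR 74 = 98 XOR 74 = ec
byte 6: (a6 XOR 29) XOR 20 = 8f XOR 20 = af
byte 7: (e4 XOR b3) XOR 55 = 57 XOR 55 = 02
byte 8: (67 XOR 19) XOR 73 = 7e XOR 73 = 0d
byte 9: (62 XOR bd) XOR 65 = df XOR 65 = ba
byte 10: (2c XOR 1b) XOR 72 = 37 XOR 72 = 45
byte 11: (a6 XOR 19) XOR 3a = bf XOR 3a = 85
byte 12: (db XOR f7) XOR 20 = 2c XOR 20 = 0c

b0676b1451ecaf020dba45850c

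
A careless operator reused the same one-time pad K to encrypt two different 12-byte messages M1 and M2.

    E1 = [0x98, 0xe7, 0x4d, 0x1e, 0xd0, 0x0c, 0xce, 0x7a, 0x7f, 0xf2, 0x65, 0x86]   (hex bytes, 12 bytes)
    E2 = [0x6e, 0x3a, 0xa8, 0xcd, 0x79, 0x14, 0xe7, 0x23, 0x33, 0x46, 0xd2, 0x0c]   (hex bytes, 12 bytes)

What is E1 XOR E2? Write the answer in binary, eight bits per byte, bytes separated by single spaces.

E1 ⊕ E2 = (M1 ⊕ K) ⊕ (M2 ⊕ K) = M1 ⊕ M2 — the shared key cancels under XOR.
byte 0: 98 xor 6e = f6
byte 1: e7 xor 3a = dd
byte 2: 4d xor a8 = e5
byte 3: 1e xor cd = d3
byte 4: d0 xor 79 = a9
byte 5: 0c xor 14 = 18
byte 6: ce xor e7 = 29
byte 7: 7a xor 23 = 59
byte 8: 7f xor 33 = 4c
byte 9: f2 xor 46 = b4
byte 10: 65 xor d2 = b7
byte 11: 86 xor 0c = 8a

11110110 11011101 11100101 11010011 10101001 00011000 00101001 01011001 01001100 10110100 10110111 10001010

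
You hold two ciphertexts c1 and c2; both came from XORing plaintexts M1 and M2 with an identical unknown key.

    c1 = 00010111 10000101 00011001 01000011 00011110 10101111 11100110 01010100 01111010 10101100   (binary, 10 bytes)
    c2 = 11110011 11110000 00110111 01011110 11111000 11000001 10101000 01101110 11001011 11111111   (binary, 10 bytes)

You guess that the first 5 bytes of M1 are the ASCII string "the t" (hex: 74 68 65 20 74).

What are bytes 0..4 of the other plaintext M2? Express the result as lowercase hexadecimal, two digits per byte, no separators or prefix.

First, c1 ⊕ c2 = (M1 ⊕ K) ⊕ (M2 ⊕ K) = M1 ⊕ M2, so the key drops out. Then M2 = (M1 ⊕ M2) ⊕ M1 over the first 5 bytes.
byte 0: (17 XOR f3) XOR 74 = e4 XOR 74 = 90
byte 1: (85 XOR f0) XOR 68 = 75 XOR 68 = 1d
byte 2: (19 XOR 37) XOR 65 = 2e XOR 65 = 4b
byte 3: (43 XOR 5e) XOR 20 = 1d XOR 20 = 3d
byte 4: (1e XOR f8) XOR 74 = e6 XOR 74 = 92

901d4b3d92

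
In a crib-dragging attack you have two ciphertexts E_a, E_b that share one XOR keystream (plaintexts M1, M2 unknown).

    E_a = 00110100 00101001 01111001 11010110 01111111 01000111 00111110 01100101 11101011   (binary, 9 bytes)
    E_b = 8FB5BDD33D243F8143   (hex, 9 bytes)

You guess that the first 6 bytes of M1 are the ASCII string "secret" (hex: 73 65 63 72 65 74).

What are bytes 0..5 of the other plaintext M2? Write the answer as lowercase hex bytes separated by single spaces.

First, E_a ⊕ E_b = (M1 ⊕ K) ⊕ (M2 ⊕ K) = M1 ⊕ M2, so the key drops out. Then M2 = (M1 ⊕ M2) ⊕ M1 over the first 6 bytes.
byte 0: (34 xor 8f) xor 73 = bb xor 73 = c8
byte 1: (29 xor b5) xor 65 = 9c xor 65 = f9
byte 2: (79 xor bd) xor 63 = c4 xor 63 = a7
byte 3: (d6 xor d3) xor 72 = 05 xor 72 = 77
byte 4: (7f xor 3d) xor 65 = 42 xor 65 = 27
byte 5: (47 xor 24) xor 74 = 63 xor 74 = 17

c8 f9 a7 77 27 17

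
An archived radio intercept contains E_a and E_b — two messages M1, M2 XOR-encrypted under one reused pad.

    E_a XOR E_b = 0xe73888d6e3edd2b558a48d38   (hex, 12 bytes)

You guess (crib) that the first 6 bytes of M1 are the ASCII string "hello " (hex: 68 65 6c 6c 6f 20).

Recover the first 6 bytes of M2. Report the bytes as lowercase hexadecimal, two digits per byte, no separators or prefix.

8f5de4ba8ccd

Since E_a ⊕ E_b = M1 ⊕ M2, XORing with the guessed M1 bytes yields the corresponding M2 bytes: M2 = (E_a ⊕ E_b) ⊕ M1.
byte 0: e7 ^ 68 = 8f
byte 1: 38 ^ 65 = 5d
byte 2: 88 ^ 6c = e4
byte 3: d6 ^ 6c = ba
byte 4: e3 ^ 6f = 8c
byte 5: ed ^ 20 = cd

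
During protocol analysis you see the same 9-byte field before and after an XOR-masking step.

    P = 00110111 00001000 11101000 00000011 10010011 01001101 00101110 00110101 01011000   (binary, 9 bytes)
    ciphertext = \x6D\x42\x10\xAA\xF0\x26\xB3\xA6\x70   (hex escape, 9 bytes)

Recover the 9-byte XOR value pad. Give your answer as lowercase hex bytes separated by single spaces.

Since ciphertext = P ⊕ pad, XORing both sides with P gives pad = P ⊕ ciphertext.
00110111 ^ 01101101 = 01011010
00001000 ^ 01000010 = 01001010
11101000 ^ 00010000 = 11111000
00000011 ^ 10101010 = 10101001
10010011 ^ 11110000 = 01100011
01001101 ^ 00100110 = 01101011
00101110 ^ 10110011 = 10011101
00110101 ^ 10100110 = 10010011
01011000 ^ 01110000 = 00101000

5a 4a f8 a9 63 6b 9d 93 28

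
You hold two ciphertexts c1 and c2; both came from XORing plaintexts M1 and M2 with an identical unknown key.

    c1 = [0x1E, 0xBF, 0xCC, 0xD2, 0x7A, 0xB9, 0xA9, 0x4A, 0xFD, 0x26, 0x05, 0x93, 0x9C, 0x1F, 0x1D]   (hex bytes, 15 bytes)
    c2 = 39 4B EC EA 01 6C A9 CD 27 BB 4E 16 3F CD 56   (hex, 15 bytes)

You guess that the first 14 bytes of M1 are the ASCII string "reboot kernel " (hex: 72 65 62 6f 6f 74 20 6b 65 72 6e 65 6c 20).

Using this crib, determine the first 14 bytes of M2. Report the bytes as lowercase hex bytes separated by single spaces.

First, c1 ⊕ c2 = (M1 ⊕ K) ⊕ (M2 ⊕ K) = M1 ⊕ M2, so the key drops out. Then M2 = (M1 ⊕ M2) ⊕ M1 over the first 14 bytes.
byte 0: (1e ⊕ 39) ⊕ 72 = 27 ⊕ 72 = 55
byte 1: (bf ⊕ 4b) ⊕ 65 = f4 ⊕ 65 = 91
byte 2: (cc ⊕ ec) ⊕ 62 = 20 ⊕ 62 = 42
byte 3: (d2 ⊕ ea) ⊕ 6f = 38 ⊕ 6f = 57
byte 4: (7a ⊕ 01) ⊕ 6f = 7b ⊕ 6f = 14
byte 5: (b9 ⊕ 6c) ⊕ 74 = d5 ⊕ 74 = a1
byte 6: (a9 ⊕ a9) ⊕ 20 = 00 ⊕ 20 = 20
byte 7: (4a ⊕ cd) ⊕ 6b = 87 ⊕ 6b = ec
byte 8: (fd ⊕ 27) ⊕ 65 = da ⊕ 65 = bf
byte 9: (26 ⊕ bb) ⊕ 72 = 9d ⊕ 72 = ef
byte 10: (05 ⊕ 4e) ⊕ 6e = 4b ⊕ 6e = 25
byte 11: (93 ⊕ 16) ⊕ 65 = 85 ⊕ 65 = e0
byte 12: (9c ⊕ 3f) ⊕ 6c = a3 ⊕ 6c = cf
byte 13: (1f ⊕ cd) ⊕ 20 = d2 ⊕ 20 = f2

55 91 42 57 14 a1 20 ec bf ef 25 e0 cf f2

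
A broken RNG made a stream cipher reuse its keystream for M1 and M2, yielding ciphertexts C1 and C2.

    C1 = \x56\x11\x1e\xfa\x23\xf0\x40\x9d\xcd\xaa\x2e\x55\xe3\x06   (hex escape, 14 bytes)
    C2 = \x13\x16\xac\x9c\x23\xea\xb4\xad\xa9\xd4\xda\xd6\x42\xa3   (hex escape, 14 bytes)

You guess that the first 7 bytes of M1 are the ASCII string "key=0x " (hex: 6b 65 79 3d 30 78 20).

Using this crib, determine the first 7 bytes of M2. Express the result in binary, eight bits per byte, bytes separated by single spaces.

00101110 01100010 11001011 01011011 00110000 01100010 11010100

First, C1 ⊕ C2 = (M1 ⊕ K) ⊕ (M2 ⊕ K) = M1 ⊕ M2, so the key drops out. Then M2 = (M1 ⊕ M2) ⊕ M1 over the first 7 bytes.
byte 0: (56 xor 13) xor 6b = 45 xor 6b = 2e
byte 1: (11 xor 16) xor 65 = 07 xor 65 = 62
byte 2: (1e xor ac) xor 79 = b2 xor 79 = cb
byte 3: (fa xor 9c) xor 3d = 66 xor 3d = 5b
byte 4: (23 xor 23) xor 30 = 00 xor 30 = 30
byte 5: (f0 xor ea) xor 78 = 1a xor 78 = 62
byte 6: (40 xor b4) xor 20 = f4 xor 20 = d4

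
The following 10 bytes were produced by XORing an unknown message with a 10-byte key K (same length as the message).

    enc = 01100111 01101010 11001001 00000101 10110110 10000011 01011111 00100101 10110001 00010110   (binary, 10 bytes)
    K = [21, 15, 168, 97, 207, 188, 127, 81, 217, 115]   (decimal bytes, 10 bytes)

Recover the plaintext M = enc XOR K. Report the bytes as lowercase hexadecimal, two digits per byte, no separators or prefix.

72656164793f20746865

103 XOR  21 = 114
106 XOR  15 = 101
201 XOR 168 =  97
  5 XOR  97 = 100
182 XOR 207 = 121
131 XOR 188 =  63
 95 XOR 127 =  32
 37 XOR  81 = 116
177 XOR 217 = 104
 22 XOR 115 = 101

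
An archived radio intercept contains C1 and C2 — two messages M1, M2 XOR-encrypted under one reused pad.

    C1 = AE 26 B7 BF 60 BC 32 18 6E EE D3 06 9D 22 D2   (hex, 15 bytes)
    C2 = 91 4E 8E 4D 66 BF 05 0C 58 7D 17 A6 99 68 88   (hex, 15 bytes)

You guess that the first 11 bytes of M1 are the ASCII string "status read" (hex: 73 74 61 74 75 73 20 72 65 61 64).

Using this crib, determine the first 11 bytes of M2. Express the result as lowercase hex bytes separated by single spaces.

4c 1c 58 86 73 70 17 66 53 f2 a0

First, C1 ⊕ C2 = (M1 ⊕ K) ⊕ (M2 ⊕ K) = M1 ⊕ M2, so the key drops out. Then M2 = (M1 ⊕ M2) ⊕ M1 over the first 11 bytes.
byte 0: (ae XOR 91) XOR 73 = 3f XOR 73 = 4c
byte 1: (26 XOR 4e) XOR 74 = 68 XOR 74 = 1c
byte 2: (b7 XOR 8e) XOR 61 = 39 XOR 61 = 58
byte 3: (bf XOR 4d) XOR 74 = f2 XOR 74 = 86
byte 4: (60 XOR 66) XOR 75 = 06 XOR 75 = 73
byte 5: (bc XOR bf) XOR 73 = 03 XOR 73 = 70
byte 6: (32 XOR 05) XOR 20 = 37 XOR 20 = 17
byte 7: (18 XOR 0c) XOR 72 = 14 XOR 72 = 66
byte 8: (6e XOR 58) XOR 65 = 36 XOR 65 = 53
byte 9: (ee XOR 7d) XOR 61 = 93 XOR 61 = f2
byte 10: (d3 XOR 17) XOR 64 = c4 XOR 64 = a0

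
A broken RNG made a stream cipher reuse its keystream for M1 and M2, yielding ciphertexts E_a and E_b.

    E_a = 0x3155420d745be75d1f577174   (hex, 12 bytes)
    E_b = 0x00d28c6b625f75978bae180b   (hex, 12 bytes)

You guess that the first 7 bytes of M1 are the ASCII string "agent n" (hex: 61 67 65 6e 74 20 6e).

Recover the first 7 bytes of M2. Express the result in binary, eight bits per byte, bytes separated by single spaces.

01010000 11100000 10101011 00001000 01100010 00100100 11111100

First, E_a ⊕ E_b = (M1 ⊕ K) ⊕ (M2 ⊕ K) = M1 ⊕ M2, so the key drops out. Then M2 = (M1 ⊕ M2) ⊕ M1 over the first 7 bytes.
byte 0: (31 xor 00) xor 61 = 31 xor 61 = 50
byte 1: (55 xor d2) xor 67 = 87 xor 67 = e0
byte 2: (42 xor 8c) xor 65 = ce xor 65 = ab
byte 3: (0d xor 6b) xor 6e = 66 xor 6e = 08
byte 4: (74 xor 62) xor 74 = 16 xor 74 = 62
byte 5: (5b xor 5f) xor 20 = 04 xor 20 = 24
byte 6: (e7 xor 75) xor 6e = 92 xor 6e = fc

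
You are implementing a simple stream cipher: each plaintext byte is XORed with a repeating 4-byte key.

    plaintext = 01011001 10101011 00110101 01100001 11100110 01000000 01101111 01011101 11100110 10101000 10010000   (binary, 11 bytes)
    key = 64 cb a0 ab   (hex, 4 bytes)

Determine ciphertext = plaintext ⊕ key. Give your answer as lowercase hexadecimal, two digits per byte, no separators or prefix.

3d6095ca828bcff6826330

The 4-byte key repeats, so the effective keystream is 64 cb a0 ab 64 cb a0 ab 64 cb a0.
byte 0:  89 XOR 100 =  61
byte 1: 171 XOR 203 =  96
byte 2:  53 XOR 160 = 149
byte 3:  97 XOR 171 = 202
byte 4: 230 XOR 100 = 130
byte 5:  64 XOR 203 = 139
byte 6: 111 XOR 160 = 207
byte 7:  93 XOR 171 = 246
byte 8: 230 XOR 100 = 130
byte 9: 168 XOR 203 =  99
byte 10: 144 XOR 160 =  48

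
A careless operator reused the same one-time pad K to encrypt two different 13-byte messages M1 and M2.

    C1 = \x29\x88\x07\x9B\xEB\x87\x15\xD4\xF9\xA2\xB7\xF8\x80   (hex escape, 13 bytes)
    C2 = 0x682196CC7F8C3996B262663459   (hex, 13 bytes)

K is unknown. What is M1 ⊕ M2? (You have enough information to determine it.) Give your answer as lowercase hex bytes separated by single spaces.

C1 ⊕ C2 = (M1 ⊕ K) ⊕ (M2 ⊕ K) = M1 ⊕ M2 — the shared key cancels under XOR.
29 XOR 68 = 41
88 XOR 21 = a9
07 XOR 96 = 91
9b XOR cc = 57
eb XOR 7f = 94
87 XOR 8c = 0b
15 XOR 39 = 2c
d4 XOR 96 = 42
f9 XOR b2 = 4b
a2 XOR 62 = c0
b7 XOR 66 = d1
f8 XOR 34 = cc
80 XOR 59 = d9

41 a9 91 57 94 0b 2c 42 4b c0 d1 cc d9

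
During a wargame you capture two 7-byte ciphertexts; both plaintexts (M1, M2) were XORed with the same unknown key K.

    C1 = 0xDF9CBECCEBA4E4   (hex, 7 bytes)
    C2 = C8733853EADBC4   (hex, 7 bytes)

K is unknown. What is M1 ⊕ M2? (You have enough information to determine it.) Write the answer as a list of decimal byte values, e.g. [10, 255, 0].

C1 ⊕ C2 = (M1 ⊕ K) ⊕ (M2 ⊕ K) = M1 ⊕ M2 — the shared key cancels under XOR.
223 XOR 200 =  23
156 XOR 115 = 239
190 XOR  56 = 134
204 XOR  83 = 159
235 XOR 234 =   1
164 XOR 219 = 127
228 XOR 196 =  32

[23, 239, 134, 159, 1, 127, 32]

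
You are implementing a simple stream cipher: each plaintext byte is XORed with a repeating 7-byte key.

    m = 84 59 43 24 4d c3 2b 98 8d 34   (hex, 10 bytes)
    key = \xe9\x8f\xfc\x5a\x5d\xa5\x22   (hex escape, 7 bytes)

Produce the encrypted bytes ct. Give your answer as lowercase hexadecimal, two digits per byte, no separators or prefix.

The 7-byte key repeats, so the effective keystream is e9 8f fc 5a 5d a5 22 e9 8f fc.
byte 0: 132 XOR 233 = 109
byte 1:  89 XOR 143 = 214
byte 2:  67 XOR 252 = 191
byte 3:  36 XOR  90 = 126
byte 4:  77 XOR  93 =  16
byte 5: 195 XOR 165 = 102
byte 6:  43 XOR  34 =   9
byte 7: 152 XOR 233 = 113
byte 8: 141 XOR 143 =   2
byte 9:  52 XOR 252 = 200

6dd6bf7e1066097102c8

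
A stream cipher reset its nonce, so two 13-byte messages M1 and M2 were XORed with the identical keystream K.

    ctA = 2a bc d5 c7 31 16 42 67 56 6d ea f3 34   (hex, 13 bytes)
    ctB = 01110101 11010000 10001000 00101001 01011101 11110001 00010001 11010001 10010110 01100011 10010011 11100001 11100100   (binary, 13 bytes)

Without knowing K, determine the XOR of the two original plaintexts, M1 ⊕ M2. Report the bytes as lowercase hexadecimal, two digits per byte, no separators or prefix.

ctA ⊕ ctB = (M1 ⊕ K) ⊕ (M2 ⊕ K) = M1 ⊕ M2 — the shared key cancels under XOR.
2a ⊕ 75 = 5f
bc ⊕ d0 = 6c
d5 ⊕ 88 = 5d
c7 ⊕ 29 = ee
31 ⊕ 5d = 6c
16 ⊕ f1 = e7
42 ⊕ 11 = 53
67 ⊕ d1 = b6
56 ⊕ 96 = c0
6d ⊕ 63 = 0e
ea ⊕ 93 = 79
f3 ⊕ e1 = 12
34 ⊕ e4 = d0

5f6c5dee6ce753b6c00e7912d0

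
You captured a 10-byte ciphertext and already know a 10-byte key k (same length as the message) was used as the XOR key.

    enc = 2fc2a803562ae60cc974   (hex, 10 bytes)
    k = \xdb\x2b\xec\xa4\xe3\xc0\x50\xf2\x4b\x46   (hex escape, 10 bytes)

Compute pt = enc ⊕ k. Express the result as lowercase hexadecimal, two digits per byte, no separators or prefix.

f4e944a7b5eab6fe8232

byte 0: 2f XOR db = f4
byte 1: c2 XOR 2b = e9
byte 2: a8 XOR ec = 44
byte 3: 03 XOR a4 = a7
byte 4: 56 XOR e3 = b5
byte 5: 2a XOR c0 = ea
byte 6: e6 XOR 50 = b6
byte 7: 0c XOR f2 = fe
byte 8: c9 XOR 4b = 82
byte 9: 74 XOR 46 = 32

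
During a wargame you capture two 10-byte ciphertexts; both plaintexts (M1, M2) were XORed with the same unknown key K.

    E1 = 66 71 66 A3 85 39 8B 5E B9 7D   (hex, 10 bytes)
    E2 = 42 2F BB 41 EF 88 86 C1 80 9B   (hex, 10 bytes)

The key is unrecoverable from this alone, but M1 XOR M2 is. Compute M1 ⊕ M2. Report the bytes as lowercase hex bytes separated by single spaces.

E1 ⊕ E2 = (M1 ⊕ K) ⊕ (M2 ⊕ K) = M1 ⊕ M2 — the shared key cancels under XOR.
66 xor 42 = 24
71 xor 2f = 5e
66 xor bb = dd
a3 xor 41 = e2
85 xor ef = 6a
39 xor 88 = b1
8b xor 86 = 0d
5e xor c1 = 9f
b9 xor 80 = 39
7d xor 9b = e6

24 5e dd e2 6a b1 0d 9f 39 e6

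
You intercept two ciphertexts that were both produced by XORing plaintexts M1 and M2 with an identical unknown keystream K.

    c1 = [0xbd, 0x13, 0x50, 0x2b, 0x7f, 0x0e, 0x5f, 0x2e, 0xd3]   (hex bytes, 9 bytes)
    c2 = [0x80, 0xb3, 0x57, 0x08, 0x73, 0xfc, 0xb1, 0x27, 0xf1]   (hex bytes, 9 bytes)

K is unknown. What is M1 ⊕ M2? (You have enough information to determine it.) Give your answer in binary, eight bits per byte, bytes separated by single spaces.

c1 ⊕ c2 = (M1 ⊕ K) ⊕ (M2 ⊕ K) = M1 ⊕ M2 — the shared key cancels under XOR.
10111101 ^ 10000000 = 00111101
00010011 ^ 10110011 = 10100000
01010000 ^ 01010111 = 00000111
00101011 ^ 00001000 = 00100011
01111111 ^ 01110011 = 00001100
00001110 ^ 11111100 = 11110010
01011111 ^ 10110001 = 11101110
00101110 ^ 00100111 = 00001001
11010011 ^ 11110001 = 00100010

00111101 10100000 00000111 00100011 00001100 11110010 11101110 00001001 00100010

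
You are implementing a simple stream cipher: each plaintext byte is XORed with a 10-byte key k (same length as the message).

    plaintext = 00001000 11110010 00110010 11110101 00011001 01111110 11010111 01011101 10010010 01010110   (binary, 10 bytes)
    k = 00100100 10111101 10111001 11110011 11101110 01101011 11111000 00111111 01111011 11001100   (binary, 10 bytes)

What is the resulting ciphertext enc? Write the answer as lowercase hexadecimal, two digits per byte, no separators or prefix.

XOR is its own inverse, so applying the key byte-wise gives the result directly.
08 xor 24 = 2c
f2 xor bd = 4f
32 xor b9 = 8b
f5 xor f3 = 06
19 xor ee = f7
7e xor 6b = 15
d7 xor f8 = 2f
5d xor 3f = 62
92 xor 7b = e9
56 xor cc = 9a

2c4f8b06f7152f62e99a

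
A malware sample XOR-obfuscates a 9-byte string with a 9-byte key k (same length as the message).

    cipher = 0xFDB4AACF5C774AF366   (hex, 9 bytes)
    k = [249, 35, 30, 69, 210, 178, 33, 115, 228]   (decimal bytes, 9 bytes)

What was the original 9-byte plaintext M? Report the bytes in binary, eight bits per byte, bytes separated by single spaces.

XOR is its own inverse, so applying the key byte-wise gives the result directly.
byte 0: fd xor f9 = 04
byte 1: b4 xor 23 = 97
byte 2: aa xor 1e = b4
byte 3: cf xor 45 = 8a
byte 4: 5c xor d2 = 8e
byte 5: 77 xor b2 = c5
byte 6: 4a xor 21 = 6b
byte 7: f3 xor 73 = 80
byte 8: 66 xor e4 = 82

00000100 10010111 10110100 10001010 10001110 11000101 01101011 10000000 10000010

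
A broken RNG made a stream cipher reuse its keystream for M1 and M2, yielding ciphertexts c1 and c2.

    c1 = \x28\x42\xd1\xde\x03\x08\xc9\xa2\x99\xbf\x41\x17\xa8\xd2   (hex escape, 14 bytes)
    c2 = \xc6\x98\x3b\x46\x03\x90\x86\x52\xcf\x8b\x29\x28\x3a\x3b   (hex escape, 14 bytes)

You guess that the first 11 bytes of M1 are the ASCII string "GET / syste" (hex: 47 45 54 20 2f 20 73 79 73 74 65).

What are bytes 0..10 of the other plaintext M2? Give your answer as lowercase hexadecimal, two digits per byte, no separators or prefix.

First, c1 ⊕ c2 = (M1 ⊕ K) ⊕ (M2 ⊕ K) = M1 ⊕ M2, so the key drops out. Then M2 = (M1 ⊕ M2) ⊕ M1 over the first 11 bytes.
byte 0: (28 ⊕ c6) ⊕ 47 = ee ⊕ 47 = a9
byte 1: (42 ⊕ 98) ⊕ 45 = da ⊕ 45 = 9f
byte 2: (d1 ⊕ 3b) ⊕ 54 = ea ⊕ 54 = be
byte 3: (de ⊕ 46) ⊕ 20 = 98 ⊕ 20 = b8
byte 4: (03 ⊕ 03) ⊕ 2f = 00 ⊕ 2f = 2f
byte 5: (08 ⊕ 90) ⊕ 20 = 98 ⊕ 20 = b8
byte 6: (c9 ⊕ 86) ⊕ 73 = 4f ⊕ 73 = 3c
byte 7: (a2 ⊕ 52) ⊕ 79 = f0 ⊕ 79 = 89
byte 8: (99 ⊕ cf) ⊕ 73 = 56 ⊕ 73 = 25
byte 9: (bf ⊕ 8b) ⊕ 74 = 34 ⊕ 74 = 40
byte 10: (41 ⊕ 29) ⊕ 65 = 68 ⊕ 65 = 0d

a99fbeb82fb83c8925400d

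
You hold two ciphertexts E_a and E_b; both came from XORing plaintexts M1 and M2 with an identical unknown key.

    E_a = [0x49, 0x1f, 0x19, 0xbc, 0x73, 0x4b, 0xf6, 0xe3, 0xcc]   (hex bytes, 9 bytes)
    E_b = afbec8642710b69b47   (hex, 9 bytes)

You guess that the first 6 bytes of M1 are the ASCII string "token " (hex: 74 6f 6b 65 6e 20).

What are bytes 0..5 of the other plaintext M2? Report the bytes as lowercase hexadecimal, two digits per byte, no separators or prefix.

92cebabd3a7b

First, E_a ⊕ E_b = (M1 ⊕ K) ⊕ (M2 ⊕ K) = M1 ⊕ M2, so the key drops out. Then M2 = (M1 ⊕ M2) ⊕ M1 over the first 6 bytes.
byte 0: (49 xor af) xor 74 = e6 xor 74 = 92
byte 1: (1f xor be) xor 6f = a1 xor 6f = ce
byte 2: (19 xor c8) xor 6b = d1 xor 6b = ba
byte 3: (bc xor 64) xor 65 = d8 xor 65 = bd
byte 4: (73 xor 27) xor 6e = 54 xor 6e = 3a
byte 5: (4b xor 10) xor 20 = 5b xor 20 = 7b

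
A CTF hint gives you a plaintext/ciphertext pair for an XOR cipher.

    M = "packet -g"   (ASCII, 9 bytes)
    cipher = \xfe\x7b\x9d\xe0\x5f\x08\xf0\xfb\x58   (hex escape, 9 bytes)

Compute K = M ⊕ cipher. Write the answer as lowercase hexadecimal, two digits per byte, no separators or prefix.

8e1afe8b3a7cd0d63f

Since cipher = M ⊕ K, XORing both sides with M gives K = M ⊕ cipher.
70 ⊕ fe = 8e
61 ⊕ 7b = 1a
63 ⊕ 9d = fe
6b ⊕ e0 = 8b
65 ⊕ 5f = 3a
74 ⊕ 08 = 7c
20 ⊕ f0 = d0
2d ⊕ fb = d6
67 ⊕ 58 = 3f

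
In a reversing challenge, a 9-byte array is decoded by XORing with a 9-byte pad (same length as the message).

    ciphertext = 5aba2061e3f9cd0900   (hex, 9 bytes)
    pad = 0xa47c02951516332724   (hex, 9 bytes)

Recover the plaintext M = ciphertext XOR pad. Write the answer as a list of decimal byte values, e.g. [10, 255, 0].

[254, 198, 34, 244, 246, 239, 254, 46, 36]

byte 0: 5a XOR a4 = fe
byte 1: ba XOR 7c = c6
byte 2: 20 XOR 02 = 22
byte 3: 61 XOR 95 = f4
byte 4: e3 XOR 15 = f6
byte 5: f9 XOR 16 = ef
byte 6: cd XOR 33 = fe
byte 7: 09 XOR 27 = 2e
byte 8: 00 XOR 24 = 24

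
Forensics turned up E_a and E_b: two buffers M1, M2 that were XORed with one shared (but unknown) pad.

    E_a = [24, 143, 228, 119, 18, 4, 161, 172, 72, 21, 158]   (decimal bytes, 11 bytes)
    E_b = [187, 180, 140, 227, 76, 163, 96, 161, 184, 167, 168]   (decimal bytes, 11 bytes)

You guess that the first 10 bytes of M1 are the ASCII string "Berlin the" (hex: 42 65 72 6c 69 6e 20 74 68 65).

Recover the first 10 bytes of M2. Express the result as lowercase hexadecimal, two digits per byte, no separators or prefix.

First, E_a ⊕ E_b = (M1 ⊕ K) ⊕ (M2 ⊕ K) = M1 ⊕ M2, so the key drops out. Then M2 = (M1 ⊕ M2) ⊕ M1 over the first 10 bytes.
byte 0: (18 XOR bb) XOR 42 = a3 XOR 42 = e1
byte 1: (8f XOR b4) XOR 65 = 3b XOR 65 = 5e
byte 2: (e4 XOR 8c) XOR 72 = 68 XOR 72 = 1a
byte 3: (77 XOR e3) XOR 6c = 94 XOR 6c = f8
byte 4: (12 XOR 4c) XOR 69 = 5e XOR 69 = 37
byte 5: (04 XOR a3) XOR 6e = a7 XOR 6e = c9
byte 6: (a1 XOR 60) XOR 20 = c1 XOR 20 = e1
byte 7: (ac XOR a1) XOR 74 = 0d XOR 74 = 79
byte 8: (48 XOR b8) XOR 68 = f0 XOR 68 = 98
byte 9: (15 XOR a7) XOR 65 = b2 XOR 65 = d7

e15e1af837c9e17998d7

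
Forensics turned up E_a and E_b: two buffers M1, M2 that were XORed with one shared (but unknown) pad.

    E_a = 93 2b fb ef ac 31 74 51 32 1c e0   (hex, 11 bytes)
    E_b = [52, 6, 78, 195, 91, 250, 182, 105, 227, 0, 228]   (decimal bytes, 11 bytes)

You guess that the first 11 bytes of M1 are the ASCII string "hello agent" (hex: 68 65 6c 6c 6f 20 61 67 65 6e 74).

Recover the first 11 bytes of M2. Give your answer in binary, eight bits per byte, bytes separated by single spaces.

First, E_a ⊕ E_b = (M1 ⊕ K) ⊕ (M2 ⊕ K) = M1 ⊕ M2, so the key drops out. Then M2 = (M1 ⊕ M2) ⊕ M1 over the first 11 bytes.
byte 0: (93 ^ 34) ^ 68 = a7 ^ 68 = cf
byte 1: (2b ^ 06) ^ 65 = 2d ^ 65 = 48
byte 2: (fb ^ 4e) ^ 6c = b5 ^ 6c = d9
byte 3: (ef ^ c3) ^ 6c = 2c ^ 6c = 40
byte 4: (ac ^ 5b) ^ 6f = f7 ^ 6f = 98
byte 5: (31 ^ fa) ^ 20 = cb ^ 20 = eb
byte 6: (74 ^ b6) ^ 61 = c2 ^ 61 = a3
byte 7: (51 ^ 69) ^ 67 = 38 ^ 67 = 5f
byte 8: (32 ^ e3) ^ 65 = d1 ^ 65 = b4
byte 9: (1c ^ 00) ^ 6e = 1c ^ 6e = 72
byte 10: (e0 ^ e4) ^ 74 = 04 ^ 74 = 70

11001111 01001000 11011001 01000000 10011000 11101011 10100011 01011111 10110100 01110010 01110000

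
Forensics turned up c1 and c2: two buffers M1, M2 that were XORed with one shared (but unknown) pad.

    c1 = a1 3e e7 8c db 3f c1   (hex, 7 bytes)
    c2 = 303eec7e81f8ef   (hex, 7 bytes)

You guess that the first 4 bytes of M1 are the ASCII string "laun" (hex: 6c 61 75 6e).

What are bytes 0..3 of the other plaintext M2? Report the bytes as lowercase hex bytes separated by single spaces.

fd 61 7e 9c

First, c1 ⊕ c2 = (M1 ⊕ K) ⊕ (M2 ⊕ K) = M1 ⊕ M2, so the key drops out. Then M2 = (M1 ⊕ M2) ⊕ M1 over the first 4 bytes.
byte 0: (a1 ⊕ 30) ⊕ 6c = 91 ⊕ 6c = fd
byte 1: (3e ⊕ 3e) ⊕ 61 = 00 ⊕ 61 = 61
byte 2: (e7 ⊕ ec) ⊕ 75 = 0b ⊕ 75 = 7e
byte 3: (8c ⊕ 7e) ⊕ 6e = f2 ⊕ 6e = 9c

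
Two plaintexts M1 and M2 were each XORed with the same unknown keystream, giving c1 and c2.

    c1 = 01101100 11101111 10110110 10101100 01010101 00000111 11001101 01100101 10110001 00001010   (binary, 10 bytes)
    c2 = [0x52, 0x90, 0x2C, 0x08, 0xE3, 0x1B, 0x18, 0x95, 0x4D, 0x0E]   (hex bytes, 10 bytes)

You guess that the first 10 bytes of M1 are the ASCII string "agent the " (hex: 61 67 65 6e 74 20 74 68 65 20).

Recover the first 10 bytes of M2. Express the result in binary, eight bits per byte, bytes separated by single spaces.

First, c1 ⊕ c2 = (M1 ⊕ K) ⊕ (M2 ⊕ K) = M1 ⊕ M2, so the key drops out. Then M2 = (M1 ⊕ M2) ⊕ M1 over the first 10 bytes.
byte 0: (6c ⊕ 52) ⊕ 61 = 3e ⊕ 61 = 5f
byte 1: (ef ⊕ 90) ⊕ 67 = 7f ⊕ 67 = 18
byte 2: (b6 ⊕ 2c) ⊕ 65 = 9a ⊕ 65 = ff
byte 3: (ac ⊕ 08) ⊕ 6e = a4 ⊕ 6e = ca
byte 4: (55 ⊕ e3) ⊕ 74 = b6 ⊕ 74 = c2
byte 5: (07 ⊕ 1b) ⊕ 20 = 1c ⊕ 20 = 3c
byte 6: (cd ⊕ 18) ⊕ 74 = d5 ⊕ 74 = a1
byte 7: (65 ⊕ 95) ⊕ 68 = f0 ⊕ 68 = 98
byte 8: (b1 ⊕ 4d) ⊕ 65 = fc ⊕ 65 = 99
byte 9: (0a ⊕ 0e) ⊕ 20 = 04 ⊕ 20 = 24

01011111 00011000 11111111 11001010 11000010 00111100 10100001 10011000 10011001 00100100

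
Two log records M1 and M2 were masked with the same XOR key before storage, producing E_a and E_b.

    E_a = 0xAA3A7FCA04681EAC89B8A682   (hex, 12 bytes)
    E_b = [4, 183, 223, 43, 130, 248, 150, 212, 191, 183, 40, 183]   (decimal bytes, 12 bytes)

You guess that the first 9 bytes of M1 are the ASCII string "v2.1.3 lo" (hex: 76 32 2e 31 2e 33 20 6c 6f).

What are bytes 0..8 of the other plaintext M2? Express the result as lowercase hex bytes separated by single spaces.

d8 bf 8e d0 a8 a3 a8 14 59

First, E_a ⊕ E_b = (M1 ⊕ K) ⊕ (M2 ⊕ K) = M1 ⊕ M2, so the key drops out. Then M2 = (M1 ⊕ M2) ⊕ M1 over the first 9 bytes.
byte 0: (aa xor 04) xor 76 = ae xor 76 = d8
byte 1: (3a xor b7) xor 32 = 8d xor 32 = bf
byte 2: (7f xor df) xor 2e = a0 xor 2e = 8e
byte 3: (ca xor 2b) xor 31 = e1 xor 31 = d0
byte 4: (04 xor 82) xor 2e = 86 xor 2e = a8
byte 5: (68 xor f8) xor 33 = 90 xor 33 = a3
byte 6: (1e xor 96) xor 20 = 88 xor 20 = a8
byte 7: (ac xor d4) xor 6c = 78 xor 6c = 14
byte 8: (89 xor bf) xor 6f = 36 xor 6f = 59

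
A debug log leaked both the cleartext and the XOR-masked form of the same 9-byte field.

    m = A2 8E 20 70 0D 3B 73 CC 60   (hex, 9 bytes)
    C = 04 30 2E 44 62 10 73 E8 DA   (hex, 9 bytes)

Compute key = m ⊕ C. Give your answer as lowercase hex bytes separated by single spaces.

Since C = m ⊕ key, XORing both sides with m gives key = m ⊕ C.
byte 0: a2 xor 04 = a6
byte 1: 8e xor 30 = be
byte 2: 20 xor 2e = 0e
byte 3: 70 xor 44 = 34
byte 4: 0d xor 62 = 6f
byte 5: 3b xor 10 = 2b
byte 6: 73 xor 73 = 00
byte 7: cc xor e8 = 24
byte 8: 60 xor da = ba

a6 be 0e 34 6f 2b 00 24 ba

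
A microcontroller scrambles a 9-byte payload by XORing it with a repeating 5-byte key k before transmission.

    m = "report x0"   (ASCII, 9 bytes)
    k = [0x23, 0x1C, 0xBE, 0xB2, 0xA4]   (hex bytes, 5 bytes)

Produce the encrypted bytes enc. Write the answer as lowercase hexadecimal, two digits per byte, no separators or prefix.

5179ceddd6573cc682

The 5-byte key repeats, so the effective keystream is 23 1c be b2 a4 23 1c be b2.
byte 0: 72 xor 23 = 51
byte 1: 65 xor 1c = 79
byte 2: 70 xor be = ce
byte 3: 6f xor b2 = dd
byte 4: 72 xor a4 = d6
byte 5: 74 xor 23 = 57
byte 6: 20 xor 1c = 3c
byte 7: 78 xor be = c6
byte 8: 30 xor b2 = 82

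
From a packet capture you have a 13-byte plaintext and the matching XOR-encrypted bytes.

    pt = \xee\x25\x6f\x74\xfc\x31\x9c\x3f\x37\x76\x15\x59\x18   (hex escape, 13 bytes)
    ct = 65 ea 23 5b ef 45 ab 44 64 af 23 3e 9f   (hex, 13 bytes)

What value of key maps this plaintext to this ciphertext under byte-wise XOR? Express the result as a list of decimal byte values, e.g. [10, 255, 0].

[139, 207, 76, 47, 19, 116, 55, 123, 83, 217, 54, 103, 135]

Since ct = pt ⊕ key, XORing both sides with pt gives key = pt ⊕ ct.
byte 0: ee ^ 65 = 8b
byte 1: 25 ^ ea = cf
byte 2: 6f ^ 23 = 4c
byte 3: 74 ^ 5b = 2f
byte 4: fc ^ ef = 13
byte 5: 31 ^ 45 = 74
byte 6: 9c ^ ab = 37
byte 7: 3f ^ 44 = 7b
byte 8: 37 ^ 64 = 53
byte 9: 76 ^ af = d9
byte 10: 15 ^ 23 = 36
byte 11: 59 ^ 3e = 67
byte 12: 18 ^ 9f = 87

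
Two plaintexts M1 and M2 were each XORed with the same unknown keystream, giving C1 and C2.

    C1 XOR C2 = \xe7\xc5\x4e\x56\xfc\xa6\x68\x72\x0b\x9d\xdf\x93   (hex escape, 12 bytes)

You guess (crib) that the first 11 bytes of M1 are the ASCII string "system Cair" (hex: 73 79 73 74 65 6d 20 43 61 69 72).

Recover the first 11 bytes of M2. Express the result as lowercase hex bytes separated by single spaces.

Since C1 ⊕ C2 = M1 ⊕ M2, XORing with the guessed M1 bytes yields the corresponding M2 bytes: M2 = (C1 ⊕ C2) ⊕ M1.
e7 XOR 73 = 94
c5 XOR 79 = bc
4e XOR 73 = 3d
56 XOR 74 = 22
fc XOR 65 = 99
a6 XOR 6d = cb
68 XOR 20 = 48
72 XOR 43 = 31
0b XOR 61 = 6a
9d XOR 69 = f4
df XOR 72 = ad

94 bc 3d 22 99 cb 48 31 6a f4 ad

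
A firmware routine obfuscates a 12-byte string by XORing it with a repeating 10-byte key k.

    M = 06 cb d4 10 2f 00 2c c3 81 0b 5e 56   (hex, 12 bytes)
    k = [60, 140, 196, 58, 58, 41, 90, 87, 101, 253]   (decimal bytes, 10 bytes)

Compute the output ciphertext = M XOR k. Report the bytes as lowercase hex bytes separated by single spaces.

The 10-byte key repeats, so the effective keystream is 3c 8c c4 3a 3a 29 5a 57 65 fd 3c 8c.
byte 0: 06 XOR 3c = 3a
byte 1: cb XOR 8c = 47
byte 2: d4 XOR c4 = 10
byte 3: 10 XOR 3a = 2a
byte 4: 2f XOR 3a = 15
byte 5: 00 XOR 29 = 29
byte 6: 2c XOR 5a = 76
byte 7: c3 XOR 57 = 94
byte 8: 81 XOR 65 = e4
byte 9: 0b XOR fd = f6
byte 10: 5e XOR 3c = 62
byte 11: 56 XOR 8c = da

3a 47 10 2a 15 29 76 94 e4 f6 62 da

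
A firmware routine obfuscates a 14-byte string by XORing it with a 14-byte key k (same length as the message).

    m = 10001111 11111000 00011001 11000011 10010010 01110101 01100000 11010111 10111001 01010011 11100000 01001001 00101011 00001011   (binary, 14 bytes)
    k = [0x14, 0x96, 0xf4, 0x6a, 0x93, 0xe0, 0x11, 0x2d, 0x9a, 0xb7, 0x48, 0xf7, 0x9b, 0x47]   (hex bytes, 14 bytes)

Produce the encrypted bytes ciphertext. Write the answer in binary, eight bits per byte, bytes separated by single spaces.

143 ^  20 = 155
248 ^ 150 = 110
 25 ^ 244 = 237
195 ^ 106 = 169
146 ^ 147 =   1
117 ^ 224 = 149
 96 ^  17 = 113
215 ^  45 = 250
185 ^ 154 =  35
 83 ^ 183 = 228
224 ^  72 = 168
 73 ^ 247 = 190
 43 ^ 155 = 176
 11 ^  71 =  76

10011011 01101110 11101101 10101001 00000001 10010101 01110001 11111010 00100011 11100100 10101000 10111110 10110000 01001100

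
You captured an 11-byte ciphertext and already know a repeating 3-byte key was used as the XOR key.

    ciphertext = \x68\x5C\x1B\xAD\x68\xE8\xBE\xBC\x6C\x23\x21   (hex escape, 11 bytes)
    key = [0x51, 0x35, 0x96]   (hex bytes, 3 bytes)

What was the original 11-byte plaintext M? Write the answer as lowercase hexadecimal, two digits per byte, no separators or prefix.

39698dfc5d7eef89fa7214

The 3-byte key repeats, so the effective keystream is 51 35 96 51 35 96 51 35 96 51 35.
byte 0: 68 ⊕ 51 = 39
byte 1: 5c ⊕ 35 = 69
byte 2: 1b ⊕ 96 = 8d
byte 3: ad ⊕ 51 = fc
byte 4: 68 ⊕ 35 = 5d
byte 5: e8 ⊕ 96 = 7e
byte 6: be ⊕ 51 = ef
byte 7: bc ⊕ 35 = 89
byte 8: 6c ⊕ 96 = fa
byte 9: 23 ⊕ 51 = 72
byte 10: 21 ⊕ 35 = 14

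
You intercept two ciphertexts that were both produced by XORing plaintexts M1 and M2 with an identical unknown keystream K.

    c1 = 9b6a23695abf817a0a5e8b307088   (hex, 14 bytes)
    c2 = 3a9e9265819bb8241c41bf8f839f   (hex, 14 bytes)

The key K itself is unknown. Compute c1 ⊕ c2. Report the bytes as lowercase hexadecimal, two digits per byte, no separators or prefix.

a1f4b10cdb24395e161f34bff317

c1 ⊕ c2 = (M1 ⊕ K) ⊕ (M2 ⊕ K) = M1 ⊕ M2 — the shared key cancels under XOR.
10011011 XOR 00111010 = 10100001
01101010 XOR 10011110 = 11110100
00100011 XOR 10010010 = 10110001
01101001 XOR 01100101 = 00001100
01011010 XOR 10000001 = 11011011
10111111 XOR 10011011 = 00100100
10000001 XOR 10111000 = 00111001
01111010 XOR 00100100 = 01011110
00001010 XOR 00011100 = 00010110
01011110 XOR 01000001 = 00011111
10001011 XOR 10111111 = 00110100
00110000 XOR 10001111 = 10111111
01110000 XOR 10000011 = 11110011
10001000 XOR 10011111 = 00010111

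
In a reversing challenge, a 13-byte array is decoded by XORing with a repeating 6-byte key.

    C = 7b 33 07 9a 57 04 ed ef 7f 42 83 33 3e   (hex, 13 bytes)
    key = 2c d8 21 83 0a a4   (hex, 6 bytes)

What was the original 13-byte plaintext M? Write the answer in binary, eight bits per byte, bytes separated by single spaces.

01010111 11101011 00100110 00011001 01011101 10100000 11000001 00110111 01011110 11000001 10001001 10010111 00010010

The 6-byte key repeats, so the effective keystream is 2c d8 21 83 0a a4 2c d8 21 83 0a a4 2c.
byte 0: 01111011 ^ 00101100 = 01010111
byte 1: 00110011 ^ 11011000 = 11101011
byte 2: 00000111 ^ 00100001 = 00100110
byte 3: 10011010 ^ 10000011 = 00011001
byte 4: 01010111 ^ 00001010 = 01011101
byte 5: 00000100 ^ 10100100 = 10100000
byte 6: 11101101 ^ 00101100 = 11000001
byte 7: 11101111 ^ 11011000 = 00110111
byte 8: 01111111 ^ 00100001 = 01011110
byte 9: 01000010 ^ 10000011 = 11000001
byte 10: 10000011 ^ 00001010 = 10001001
byte 11: 00110011 ^ 10100100 = 10010111
byte 12: 00111110 ^ 00101100 = 00010010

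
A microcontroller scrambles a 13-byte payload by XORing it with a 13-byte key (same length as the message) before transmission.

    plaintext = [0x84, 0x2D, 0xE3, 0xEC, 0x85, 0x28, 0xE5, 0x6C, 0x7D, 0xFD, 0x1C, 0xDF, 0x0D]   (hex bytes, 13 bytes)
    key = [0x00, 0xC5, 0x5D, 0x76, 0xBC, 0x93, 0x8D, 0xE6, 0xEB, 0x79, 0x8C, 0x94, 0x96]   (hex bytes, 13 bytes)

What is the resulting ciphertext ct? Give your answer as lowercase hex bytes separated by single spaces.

10000100 xor 00000000 = 10000100
00101101 xor 11000101 = 11101000
11100011 xor 01011101 = 10111110
11101100 xor 01110110 = 10011010
10000101 xor 10111100 = 00111001
00101000 xor 10010011 = 10111011
11100101 xor 10001101 = 01101000
01101100 xor 11100110 = 10001010
01111101 xor 11101011 = 10010110
11111101 xor 01111001 = 10000100
00011100 xor 10001100 = 10010000
11011111 xor 10010100 = 01001011
00001101 xor 10010110 = 10011011

84 e8 be 9a 39 bb 68 8a 96 84 90 4b 9b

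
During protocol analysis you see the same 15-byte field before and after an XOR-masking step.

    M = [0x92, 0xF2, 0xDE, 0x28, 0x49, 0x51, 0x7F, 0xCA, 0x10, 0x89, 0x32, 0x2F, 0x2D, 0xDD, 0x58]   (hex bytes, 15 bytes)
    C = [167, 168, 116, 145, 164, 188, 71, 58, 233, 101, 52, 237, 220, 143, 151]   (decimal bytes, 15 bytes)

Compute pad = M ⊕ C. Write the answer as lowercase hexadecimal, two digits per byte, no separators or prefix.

355aaab9eded38f0f9ec06c2f152cf

Since C = M ⊕ pad, XORing both sides with M gives pad = M ⊕ C.
146 xor 167 =  53
242 xor 168 =  90
222 xor 116 = 170
 40 xor 145 = 185
 73 xor 164 = 237
 81 xor 188 = 237
127 xor  71 =  56
202 xor  58 = 240
 16 xor 233 = 249
137 xor 101 = 236
 50 xor  52 =   6
 47 xor 237 = 194
 45 xor 220 = 241
221 xor 143 =  82
 88 xor 151 = 207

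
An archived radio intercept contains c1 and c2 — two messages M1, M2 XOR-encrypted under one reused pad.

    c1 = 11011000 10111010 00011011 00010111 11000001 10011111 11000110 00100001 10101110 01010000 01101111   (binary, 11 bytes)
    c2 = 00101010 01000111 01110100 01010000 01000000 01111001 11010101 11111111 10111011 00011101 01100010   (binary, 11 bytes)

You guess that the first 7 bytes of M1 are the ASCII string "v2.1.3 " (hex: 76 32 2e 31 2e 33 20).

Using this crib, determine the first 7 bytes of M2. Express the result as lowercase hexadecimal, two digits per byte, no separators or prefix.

84cf4176afd533

First, c1 ⊕ c2 = (M1 ⊕ K) ⊕ (M2 ⊕ K) = M1 ⊕ M2, so the key drops out. Then M2 = (M1 ⊕ M2) ⊕ M1 over the first 7 bytes.
byte 0: (d8 ^ 2a) ^ 76 = f2 ^ 76 = 84
byte 1: (ba ^ 47) ^ 32 = fd ^ 32 = cf
byte 2: (1b ^ 74) ^ 2e = 6f ^ 2e = 41
byte 3: (17 ^ 50) ^ 31 = 47 ^ 31 = 76
byte 4: (c1 ^ 40) ^ 2e = 81 ^ 2e = af
byte 5: (9f ^ 79) ^ 33 = e6 ^ 33 = d5
byte 6: (c6 ^ d5) ^ 20 = 13 ^ 20 = 33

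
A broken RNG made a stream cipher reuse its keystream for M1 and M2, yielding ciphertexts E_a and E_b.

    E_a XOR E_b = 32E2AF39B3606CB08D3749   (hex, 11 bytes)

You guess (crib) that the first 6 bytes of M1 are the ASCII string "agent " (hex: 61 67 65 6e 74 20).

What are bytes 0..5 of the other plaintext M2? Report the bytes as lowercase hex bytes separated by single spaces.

Since E_a ⊕ E_b = M1 ⊕ M2, XORing with the guessed M1 bytes yields the corresponding M2 bytes: M2 = (E_a ⊕ E_b) ⊕ M1.
byte 0:  50 ^  97 =  83
byte 1: 226 ^ 103 = 133
byte 2: 175 ^ 101 = 202
byte 3:  57 ^ 110 =  87
byte 4: 179 ^ 116 = 199
byte 5:  96 ^  32 =  64

53 85 ca 57 c7 40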